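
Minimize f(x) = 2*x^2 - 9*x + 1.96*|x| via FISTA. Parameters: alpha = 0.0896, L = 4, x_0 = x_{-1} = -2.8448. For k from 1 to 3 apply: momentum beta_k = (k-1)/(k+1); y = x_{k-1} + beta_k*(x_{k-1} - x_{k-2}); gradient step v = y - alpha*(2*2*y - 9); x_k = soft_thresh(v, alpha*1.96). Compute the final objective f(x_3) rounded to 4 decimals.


FISTA on f(x) = 2*x^2 - 9*x + 1.96*|x|
L = 4, alpha = 0.0896
Iteration 1: beta = 0.0, y = -2.8448 + 0.0*(-2.8448 + 2.8448) = -2.8448
  grad(y) = -20.3792, v = y - alpha*grad = -1.0188
  prox(v) = soft_thresh(-1.0188, 0.1756) = -0.8432
Iteration 2: beta = 0.3333, y = -0.8432 + 0.3333*(-0.8432 + 2.8448) = -0.176
  grad(y) = -9.704, v = y - alpha*grad = 0.6935
  prox(v) = soft_thresh(0.6935, 0.1756) = 0.5179
Iteration 3: beta = 0.5, y = 0.5179 + 0.5*(0.5179 + 0.8432) = 1.1984
  grad(y) = -4.2064, v = y - alpha*grad = 1.5753
  prox(v) = soft_thresh(1.5753, 0.1756) = 1.3997
f(x_3) = 2*1.3997^2 - 9*1.3997 + 1.96*|1.3997| = -5.9355


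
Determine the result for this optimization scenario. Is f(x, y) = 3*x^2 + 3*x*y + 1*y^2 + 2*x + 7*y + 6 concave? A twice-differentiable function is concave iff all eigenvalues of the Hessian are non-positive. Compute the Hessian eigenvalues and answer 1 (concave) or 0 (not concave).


The Hessian of f(x,y) = 3*x^2 + 3*x*y + 1*y^2 + 2*x + 7*y + 6 is:
H = [[6, 3], [3, 2]]
Trace = 6 + 2 = 8
Determinant = 6*2 - (3)^2 = 3
Discriminant = (8)^2 - 4*3 = 52.0
Eigenvalues: lambda_1 = 0.3944, lambda_2 = 7.6056
The function is not concave.

0


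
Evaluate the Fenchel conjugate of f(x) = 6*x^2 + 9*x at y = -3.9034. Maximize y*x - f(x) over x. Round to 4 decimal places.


f*(y) = sup_x {y*x - a*x^2 - b*x} = sup_x {(y-b)*x - a*x^2}
FOC: (y - b) - 2a*x = 0 => x* = (y - b)/(2a)
x* = (-3.9034 - 9)/(2*6) = -1.0753
f*(-3.9034) = (y-b)^2/(4a) = (-3.9034 - 9)^2/(4*6)
= 166.4977/24 = 6.9374


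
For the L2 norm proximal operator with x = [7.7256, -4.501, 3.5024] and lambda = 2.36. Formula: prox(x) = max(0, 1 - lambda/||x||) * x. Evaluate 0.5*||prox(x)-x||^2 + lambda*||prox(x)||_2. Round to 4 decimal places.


Step 1: Compute ||x||.
||x|| = 9.6026
Step 2: Compute scaling factor.
scale = max(0, 1 - 2.36/9.6026) = 0.7542
Step 3: prox(x) = [5.8269, -3.3948, 2.6416]
||prox(x)|| = 7.2426
Step 4: Proximal objective.
0.5*||prox-x||^2 = 2.7848
lambda*||prox|| = 17.0925
Total = 19.8774


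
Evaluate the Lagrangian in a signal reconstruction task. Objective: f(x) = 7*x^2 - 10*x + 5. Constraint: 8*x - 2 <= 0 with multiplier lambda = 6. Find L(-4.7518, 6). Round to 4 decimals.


Step 1: Evaluate f(x).
f(-4.7518) = 7*(-4.7518)^2 - 10*(-4.7518) + 5 = 210.5752
Step 2: Evaluate g(x).
g(-4.7518) = 8*-4.7518 - 2 = -40.0144
Step 3: Compute Lagrangian.
L = 210.5752 + 6*-40.0144 = -29.5112


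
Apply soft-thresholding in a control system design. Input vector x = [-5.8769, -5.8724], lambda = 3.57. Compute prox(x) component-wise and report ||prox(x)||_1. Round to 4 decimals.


Soft-thresholding with lambda = 3.57:
prox(-5.8769) = sign(-5.8769)*max(|-5.8769| - 3.57, 0) = -2.3069
prox(-5.8724) = sign(-5.8724)*max(|-5.8724| - 3.57, 0) = -2.3024
prox(x) = [-2.3069, -2.3024]
||prox(x)||_1 = 2.3069 + 2.3024 = 4.6093


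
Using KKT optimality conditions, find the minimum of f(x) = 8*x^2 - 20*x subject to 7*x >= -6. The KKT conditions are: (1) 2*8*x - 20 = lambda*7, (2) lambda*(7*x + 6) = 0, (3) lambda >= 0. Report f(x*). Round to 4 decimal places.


Step 1: Try lambda = 0 (constraint inactive).
Stationarity: 2*8*x - 20 = 0
x* = 20/(2*8) = 1.25
Check constraint: 7*1.25 = 8.75 >= -6 -- satisfied.
Step 2: Compute optimal value.
f(x*) = 8*1.25^2 - 20*1.25 = -12.5


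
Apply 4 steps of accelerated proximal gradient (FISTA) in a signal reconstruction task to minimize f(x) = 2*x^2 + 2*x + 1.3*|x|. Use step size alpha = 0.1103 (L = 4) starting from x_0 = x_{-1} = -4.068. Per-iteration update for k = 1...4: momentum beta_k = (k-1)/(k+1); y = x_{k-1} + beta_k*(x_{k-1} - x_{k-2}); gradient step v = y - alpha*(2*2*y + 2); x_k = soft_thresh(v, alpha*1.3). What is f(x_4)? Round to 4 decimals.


FISTA on f(x) = 2*x^2 + 2*x + 1.3*|x|
L = 4, alpha = 0.1103
Iteration 1: beta = 0.0, y = -4.068 + 0.0*(-4.068 + 4.068) = -4.068
  grad(y) = -14.272, v = y - alpha*grad = -2.4938
  prox(v) = soft_thresh(-2.4938, 0.1434) = -2.3504
Iteration 2: beta = 0.3333, y = -2.3504 + 0.3333*(-2.3504 + 4.068) = -1.7779
  grad(y) = -5.1115, v = y - alpha*grad = -1.2141
  prox(v) = soft_thresh(-1.2141, 0.1434) = -1.0707
Iteration 3: beta = 0.5, y = -1.0707 + 0.5*(-1.0707 + 2.3504) = -0.4308
  grad(y) = 0.2767, v = y - alpha*grad = -0.4613
  prox(v) = soft_thresh(-0.4613, 0.1434) = -0.318
Iteration 4: beta = 0.6, y = -0.318 + 0.6*(-0.318 + 1.0707) = 0.1337
  grad(y) = 2.5347, v = y - alpha*grad = -0.1459
  prox(v) = soft_thresh(-0.1459, 0.1434) = -0.0025
f(x_4) = 2*(-0.0025)^2 + 2*(-0.0025) + 1.3*|-0.0025| = -0.0017


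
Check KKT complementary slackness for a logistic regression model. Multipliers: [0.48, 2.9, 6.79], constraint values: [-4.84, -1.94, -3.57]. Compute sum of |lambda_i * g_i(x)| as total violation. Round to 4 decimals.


KKT complementary slackness check:
lambda_1 * g_1 = 0.48 * -4.84 = -2.3232
lambda_2 * g_2 = 2.9 * -1.94 = -5.626
lambda_3 * g_3 = 6.79 * -3.57 = -24.2403
Total violation = 2.3232 + 5.626 + 24.2403 = 32.1895


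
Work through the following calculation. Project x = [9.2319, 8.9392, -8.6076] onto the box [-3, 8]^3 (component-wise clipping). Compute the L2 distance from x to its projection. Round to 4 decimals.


Project each component onto [-3, 8].
clip(9.2319) = 8.0, clip(8.9392) = 8.0, clip(-8.6076) = -3.0
Projection = [8.0, 8.0, -3.0]
Squared diffs: [1.5176, 0.8821, 31.4452]
Distance = sqrt(33.8449) = 5.8176


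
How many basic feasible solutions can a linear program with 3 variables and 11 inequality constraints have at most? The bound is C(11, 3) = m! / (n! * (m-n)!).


Each vertex corresponds to some choice of n active constraints out of m, so the number of vertices is at most C(m, n) = m! / (n!(m-n)!).
m = 11, n = 3
Numerator: 11 * 10 * 9
Denominator: 3! = 6
C(11, 3) = 165


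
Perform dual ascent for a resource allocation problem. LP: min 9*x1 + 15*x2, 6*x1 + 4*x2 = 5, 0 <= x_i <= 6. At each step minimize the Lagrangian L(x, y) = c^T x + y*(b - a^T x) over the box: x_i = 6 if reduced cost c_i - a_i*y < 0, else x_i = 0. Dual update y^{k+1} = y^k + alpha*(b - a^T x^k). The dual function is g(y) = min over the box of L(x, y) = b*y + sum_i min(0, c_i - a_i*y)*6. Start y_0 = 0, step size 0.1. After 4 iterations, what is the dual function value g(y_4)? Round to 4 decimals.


Dual ascent for LP: min 9*x1 + 15*x2, 6*x1 + 4*x2 = 5, 0 <= x_i <= 6
Step 1: y^k = 0.0, reduced costs: (9.0, 15.0)
  x^k = (0.0, 0.0), subgradient = b - a^T x = 5.0
  y^{k+1} = 0.0 + 0.1*5.0 = 0.5
Step 2: y^k = 0.5, reduced costs: (6.0, 13.0)
  x^k = (0.0, 0.0), subgradient = b - a^T x = 5.0
  y^{k+1} = 0.5 + 0.1*5.0 = 1.0
Step 3: y^k = 1.0, reduced costs: (3.0, 11.0)
  x^k = (0.0, 0.0), subgradient = b - a^T x = 5.0
  y^{k+1} = 1.0 + 0.1*5.0 = 1.5
Step 4: y^k = 1.5, reduced costs: (0.0, 9.0)
  x^k = (0.0, 0.0), subgradient = b - a^T x = 5.0
  y^{k+1} = 1.5 + 0.1*5.0 = 2.0
Dual objective at y_4 = 2.0: reduced costs (-3.0, 7.0), box minimizer x = (6.0, 0.0)
g(y_4) = b*y + (c1 - a1*y)*x1 + (c2 - a2*y)*x2 = 5*2.0 + (-3.0)*6.0 + 7.0*0.0 = 10.0 - 18.0 + 0.0 = -8.0


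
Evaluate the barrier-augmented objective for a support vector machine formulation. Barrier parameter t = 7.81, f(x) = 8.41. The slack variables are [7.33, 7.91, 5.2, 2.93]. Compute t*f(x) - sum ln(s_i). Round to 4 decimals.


Step 1: Compute log-barrier.
ln values: [1.992, 2.0681, 1.6487, 1.075]
phi = -(1.992 + 2.0681 + 1.6487 + 1.075) = -6.7838
Step 2: Compute augmented objective.
t*f(x) = 7.81*8.41 = 65.6821
Total = 65.6821 - 6.7838 = 58.8983


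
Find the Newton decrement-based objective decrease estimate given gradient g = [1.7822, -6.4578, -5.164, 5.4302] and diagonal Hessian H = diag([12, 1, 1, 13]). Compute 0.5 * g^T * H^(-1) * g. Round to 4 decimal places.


Step 1: H is diagonal, so H^(-1) * g = [0.1485, -6.4578, -5.164, 0.4177].
Step 2: g^T H^(-1) g = sum_i g_i^2 / H_ii
  = (1.7822)^2/12 + (-6.4578)^2/1 + (-5.164)^2/1 + (5.4302)^2/13
  = 0.2647 + 41.7032 + 26.6669 + 2.2682 = 70.903
Step 3: Objective decrease = 0.5 * g^T H^(-1) g = 35.4515


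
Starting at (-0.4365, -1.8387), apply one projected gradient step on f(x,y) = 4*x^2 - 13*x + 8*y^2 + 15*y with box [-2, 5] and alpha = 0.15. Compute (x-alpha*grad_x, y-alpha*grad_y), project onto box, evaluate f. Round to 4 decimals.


Step 1: Compute gradient at (-0.4365, -1.8387).
grad_x = 2*4*-0.4365 - 13 = -16.492
grad_y = 2*8*-1.8387 + 15 = -14.4192
Step 2: Gradient step.
x_raw = -0.4365 - 0.15*-16.492 = 2.0373
y_raw = -1.8387 - 0.15*-14.4192 = 0.3242
Step 3: Project onto [-2, 5].
x_proj = clip(2.0373) = 2.0373
y_proj = clip(0.3242) = 0.3242
Step 4: Evaluate f.
f(2.0373, 0.3242) = -4.1791


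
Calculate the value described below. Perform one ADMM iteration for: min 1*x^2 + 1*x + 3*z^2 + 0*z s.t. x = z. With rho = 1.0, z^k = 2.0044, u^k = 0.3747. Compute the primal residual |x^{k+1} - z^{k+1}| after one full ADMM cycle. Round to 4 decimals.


ADMM iteration with rho = 1.0, z^k = 2.0044, u^k = 0.3747
Step 1: x-update.
Minimize 1*x^2 + 1*x + (1.0/2)*(x - 2.0044 + 0.3747)^2
FOC: (2*1 + 1.0)*x = -1 + 1.0*(2.0044 - 0.3747)
x^{k+1} = 0.2099
Step 2: z-update.
Minimize 3*z^2 + 0*z + (1.0/2)*(0.2099 - z + 0.3747)^2
FOC: (2*3 + 1.0)*z = 0 + 1.0*(0.2099 + 0.3747)
z^{k+1} = 0.0835
Step 3: u-update.
u^{k+1} = 0.3747 + 0.2099 - 0.0835 = 0.5011
Step 4: Primal residual = |0.2099 - 0.0835| = 0.1264


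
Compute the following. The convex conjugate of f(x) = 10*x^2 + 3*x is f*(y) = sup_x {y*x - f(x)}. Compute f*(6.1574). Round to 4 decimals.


f*(y) = sup_x {y*x - a*x^2 - b*x} = sup_x {(y-b)*x - a*x^2}
FOC: (y - b) - 2a*x = 0 => x* = (y - b)/(2a)
x* = (6.1574 - 3)/(2*10) = 0.1579
f*(6.1574) = (y-b)^2/(4a) = (6.1574 - 3)^2/(4*10)
= 9.9692/40 = 0.2492


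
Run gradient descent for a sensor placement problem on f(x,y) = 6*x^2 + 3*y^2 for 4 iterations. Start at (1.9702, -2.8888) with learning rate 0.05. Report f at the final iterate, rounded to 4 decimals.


Gradient descent on f(x,y) = 6*x^2 + 3*y^2.
Starting point: (1.9702, -2.8888), alpha = 0.05
Step 1: grad_x = 2*6*1.9702 = 23.6424, grad_y = 2*3*-2.8888 = -17.3328
  x_1 = 1.9702 - 0.05*23.6424 = 0.7881
  y_1 = -2.8888 - 0.05*-17.3328 = -2.0222
Step 2: grad_x = 2*6*0.7881 = 9.457, grad_y = 2*3*-2.0222 = -12.133
  x_2 = 0.7881 - 0.05*9.457 = 0.3152
  y_2 = -2.0222 - 0.05*-12.133 = -1.4155
Step 3: grad_x = 2*6*0.3152 = 3.7828, grad_y = 2*3*-1.4155 = -8.4931
  x_3 = 0.3152 - 0.05*3.7828 = 0.1261
  y_3 = -1.4155 - 0.05*-8.4931 = -0.9909
Step 4: grad_x = 2*6*0.1261 = 1.5131, grad_y = 2*3*-0.9909 = -5.9452
  x_4 = 0.1261 - 0.05*1.5131 = 0.0504
  y_4 = -0.9909 - 0.05*-5.9452 = -0.6936
f(0.0504, -0.6936) = 6*0.0504^2 + 3*(-0.6936)^2 = 1.4585


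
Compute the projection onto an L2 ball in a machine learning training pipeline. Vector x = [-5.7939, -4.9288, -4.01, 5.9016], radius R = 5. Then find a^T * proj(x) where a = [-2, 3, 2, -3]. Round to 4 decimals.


Step 1: Compute ||x|| (intermediates to 6 decimals).
||x|| = sqrt((-5.7939)^2 + (-4.9288)^2 + (-4.01)^2 + 5.9016^2) = 10.429349
Step 2: Project.
Since ||x|| > R, scale = R/||x|| = 5/10.429349 = 0.479416, proj(x) = scale * x
proj(x) = [-2.777688, -2.362946, -1.922458, 2.829321]
Step 3: Dot product.
a^T * proj(x) = -2*(-2.777688) + 3*(-2.362946) + 2*(-1.922458) - 3*2.829321 = -13.8663


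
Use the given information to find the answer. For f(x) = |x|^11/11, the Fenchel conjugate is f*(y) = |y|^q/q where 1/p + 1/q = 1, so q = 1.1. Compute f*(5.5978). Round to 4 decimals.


The conjugate exponent q satisfies 1/p + 1/q = 1.
p = 11, so q = 11/(11 - 1) = 1.1
|y|^q = 5.5978^1.1 = 6.65
f*(5.5978) = 6.65 / 1.1 = 6.0454


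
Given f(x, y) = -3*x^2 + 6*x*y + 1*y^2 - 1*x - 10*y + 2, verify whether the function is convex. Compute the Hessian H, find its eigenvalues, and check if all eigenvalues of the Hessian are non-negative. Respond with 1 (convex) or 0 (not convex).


The Hessian of f(x,y) = -3*x^2 + 6*x*y + 1*y^2 - 1*x - 10*y + 2 is:
H = [[-6, 6], [6, 2]]
Trace = -6 + 2 = -4
Determinant = -6*2 - (6)^2 = -48
Discriminant = (-4)^2 - 4*-48 = 208.0
Eigenvalues: lambda_1 = -9.2111, lambda_2 = 5.2111
The function is not convex.

0


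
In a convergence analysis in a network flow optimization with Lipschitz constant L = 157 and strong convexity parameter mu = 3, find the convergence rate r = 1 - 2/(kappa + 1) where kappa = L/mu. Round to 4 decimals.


Step 1: Compute the condition number.
kappa = L/mu = 157/3 = 52.3333
Step 2: Compute the convergence rate.
r = 1 - 2/(kappa + 1) = 1 - 2*mu/(L + mu) = (L - mu)/(L + mu) = 154/160 = 0.9625


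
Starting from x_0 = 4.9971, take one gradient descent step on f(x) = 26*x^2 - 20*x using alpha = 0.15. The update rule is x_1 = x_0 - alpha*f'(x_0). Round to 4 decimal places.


We compute the gradient at x_0 and apply the update.
f'(x) = 52*x - 20
f'(4.9971) = 52*4.9971 - 20 = 239.8492
x_1 = 4.9971 - 0.15*239.8492 = -30.9803


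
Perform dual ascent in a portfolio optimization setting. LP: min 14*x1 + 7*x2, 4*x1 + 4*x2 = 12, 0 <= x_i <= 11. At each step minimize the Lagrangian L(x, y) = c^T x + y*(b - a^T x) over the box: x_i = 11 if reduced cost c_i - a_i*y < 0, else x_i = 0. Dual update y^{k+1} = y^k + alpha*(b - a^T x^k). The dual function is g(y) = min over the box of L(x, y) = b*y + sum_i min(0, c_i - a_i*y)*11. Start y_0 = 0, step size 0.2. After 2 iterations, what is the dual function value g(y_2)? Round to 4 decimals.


Dual ascent for LP: min 14*x1 + 7*x2, 4*x1 + 4*x2 = 12, 0 <= x_i <= 11
Step 1: y^k = 0.0, reduced costs: (14.0, 7.0)
  x^k = (0.0, 0.0), subgradient = b - a^T x = 12.0
  y^{k+1} = 0.0 + 0.2*12.0 = 2.4
Step 2: y^k = 2.4, reduced costs: (4.4, -2.6)
  x^k = (0.0, 11.0), subgradient = b - a^T x = -32.0
  y^{k+1} = 2.4 + 0.2*-32.0 = -4.0
Dual objective at y_2 = -4.0: reduced costs (30.0, 23.0), box minimizer x = (0.0, 0.0)
g(y_2) = b*y + (c1 - a1*y)*x1 + (c2 - a2*y)*x2 = 12*(-4.0) + 30.0*0.0 + 23.0*0.0 = -48.0 + 0.0 + 0.0 = -48.0


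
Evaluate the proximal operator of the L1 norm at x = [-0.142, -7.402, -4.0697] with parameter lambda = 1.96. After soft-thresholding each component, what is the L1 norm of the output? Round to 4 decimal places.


Soft-thresholding with lambda = 1.96:
prox(-0.142) = sign(-0.142)*max(|-0.142| - 1.96, 0) = 0.0
prox(-7.402) = sign(-7.402)*max(|-7.402| - 1.96, 0) = -5.442
prox(-4.0697) = sign(-4.0697)*max(|-4.0697| - 1.96, 0) = -2.1097
prox(x) = [0.0, -5.442, -2.1097]
||prox(x)||_1 = 0.0 + 5.442 + 2.1097 = 7.5517


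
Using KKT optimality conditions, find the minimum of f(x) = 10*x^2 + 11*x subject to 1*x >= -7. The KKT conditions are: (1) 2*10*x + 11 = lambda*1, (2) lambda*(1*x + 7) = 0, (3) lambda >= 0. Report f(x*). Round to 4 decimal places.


Step 1: Try lambda = 0 (constraint inactive).
Stationarity: 2*10*x + 11 = 0
x* = -11/(2*10) = -0.55
Check constraint: 1*-0.55 = -0.55 >= -7 -- satisfied.
Step 2: Compute optimal value.
f(x*) = 10*(-0.55)^2 + 11*(-0.55) = -3.025


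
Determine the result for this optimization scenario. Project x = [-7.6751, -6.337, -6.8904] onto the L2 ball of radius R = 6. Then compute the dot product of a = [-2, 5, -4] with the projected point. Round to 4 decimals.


Step 1: Compute ||x|| (intermediates to 6 decimals).
||x|| = sqrt((-7.6751)^2 + (-6.337)^2 + (-6.8904)^2) = 12.105467
Step 2: Project.
Since ||x|| > R, scale = R/||x|| = 6/12.105467 = 0.495644, proj(x) = scale * x
proj(x) = [-3.804117, -3.140896, -3.415185]
Step 3: Dot product.
a^T * proj(x) = -2*(-3.804117) + 5*(-3.140896) - 4*(-3.415185) = 5.5645


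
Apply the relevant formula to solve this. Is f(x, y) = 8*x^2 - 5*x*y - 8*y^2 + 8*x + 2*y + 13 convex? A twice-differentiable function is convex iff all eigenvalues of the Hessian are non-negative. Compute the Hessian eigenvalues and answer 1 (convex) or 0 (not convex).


The Hessian of f(x,y) = 8*x^2 - 5*x*y - 8*y^2 + 8*x + 2*y + 13 is:
H = [[16, -5], [-5, -16]]
Trace = 16 - 16 = 0
Determinant = 16*-16 - (-5)^2 = -281
Discriminant = (0)^2 - 4*-281 = 1124.0
Eigenvalues: lambda_1 = -16.7631, lambda_2 = 16.7631
The function is not convex.

0


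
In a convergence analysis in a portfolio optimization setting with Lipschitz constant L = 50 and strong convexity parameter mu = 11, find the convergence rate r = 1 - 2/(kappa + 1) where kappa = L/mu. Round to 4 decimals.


Step 1: Compute the condition number.
kappa = L/mu = 50/11 = 4.5455
Step 2: Compute the convergence rate.
r = 1 - 2/(kappa + 1) = 1 - 2*mu/(L + mu) = (L - mu)/(L + mu) = 39/61 = 0.6393


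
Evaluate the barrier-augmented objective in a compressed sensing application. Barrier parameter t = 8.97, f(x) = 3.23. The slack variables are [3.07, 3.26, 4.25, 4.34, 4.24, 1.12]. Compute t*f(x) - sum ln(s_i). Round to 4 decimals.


Step 1: Compute log-barrier.
ln values: [1.1217, 1.1817, 1.4469, 1.4679, 1.4446, 0.1133]
phi = -(1.1217 + 1.1817 + 1.4469 + 1.4679 + 1.4446 + 0.1133) = -6.7761
Step 2: Compute augmented objective.
t*f(x) = 8.97*3.23 = 28.9731
Total = 28.9731 - 6.7761 = 22.197


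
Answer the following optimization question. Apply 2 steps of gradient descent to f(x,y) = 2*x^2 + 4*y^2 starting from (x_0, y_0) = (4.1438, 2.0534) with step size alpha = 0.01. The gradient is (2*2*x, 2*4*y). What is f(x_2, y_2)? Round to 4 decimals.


Gradient descent on f(x,y) = 2*x^2 + 4*y^2.
Starting point: (4.1438, 2.0534), alpha = 0.01
Step 1: grad_x = 2*2*4.1438 = 16.5752, grad_y = 2*4*2.0534 = 16.4272
  x_1 = 4.1438 - 0.01*16.5752 = 3.978
  y_1 = 2.0534 - 0.01*16.4272 = 1.8891
Step 2: grad_x = 2*2*3.978 = 15.9122, grad_y = 2*4*1.8891 = 15.113
  x_2 = 3.978 - 0.01*15.9122 = 3.8189
  y_2 = 1.8891 - 0.01*15.113 = 1.738
f(3.8189, 1.738) = 2*3.8189^2 + 4*1.738^2 = 41.2509


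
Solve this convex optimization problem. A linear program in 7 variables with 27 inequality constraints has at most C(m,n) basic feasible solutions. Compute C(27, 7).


Each vertex corresponds to some choice of n active constraints out of m, so the number of vertices is at most C(m, n) = m! / (n!(m-n)!).
m = 27, n = 7
Numerator: 27 * 26 * 25 * 24 * 23 * 22 * 21
Denominator: 7! = 5040
C(27, 7) = 888030


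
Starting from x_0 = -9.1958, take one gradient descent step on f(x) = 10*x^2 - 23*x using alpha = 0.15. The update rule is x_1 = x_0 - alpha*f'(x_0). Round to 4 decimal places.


We compute the gradient at x_0 and apply the update.
f'(x) = 20*x - 23
f'(-9.1958) = 20*-9.1958 - 23 = -206.916
x_1 = -9.1958 - 0.15*-206.916 = 21.8416


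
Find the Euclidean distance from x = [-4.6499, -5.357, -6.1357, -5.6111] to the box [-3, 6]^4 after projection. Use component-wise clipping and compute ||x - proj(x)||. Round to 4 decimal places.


Project each component onto [-3, 6].
clip(-4.6499) = -3.0, clip(-5.357) = -3.0, clip(-6.1357) = -3.0, clip(-5.6111) = -3.0
Projection = [-3.0, -3.0, -3.0, -3.0]
Squared diffs: [2.7222, 5.5554, 9.8326, 6.8178]
Distance = sqrt(24.928) = 4.9928


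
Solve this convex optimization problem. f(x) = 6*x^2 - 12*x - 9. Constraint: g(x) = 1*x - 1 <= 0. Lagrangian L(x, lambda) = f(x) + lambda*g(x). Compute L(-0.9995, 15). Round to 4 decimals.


Step 1: Evaluate f(x).
f(-0.9995) = 6*(-0.9995)^2 - 12*(-0.9995) - 9 = 8.988
Step 2: Evaluate g(x).
g(-0.9995) = 1*-0.9995 - 1 = -1.9995
Step 3: Compute Lagrangian.
L = 8.988 + 15*-1.9995 = -21.0045


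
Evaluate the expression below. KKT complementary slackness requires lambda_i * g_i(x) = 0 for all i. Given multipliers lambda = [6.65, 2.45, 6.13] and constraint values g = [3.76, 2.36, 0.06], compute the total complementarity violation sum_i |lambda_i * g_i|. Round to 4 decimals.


KKT complementary slackness check:
lambda_1 * g_1 = 6.65 * 3.76 = 25.004
lambda_2 * g_2 = 2.45 * 2.36 = 5.782
lambda_3 * g_3 = 6.13 * 0.06 = 0.3678
Total violation = 25.004 + 5.782 + 0.3678 = 31.1538


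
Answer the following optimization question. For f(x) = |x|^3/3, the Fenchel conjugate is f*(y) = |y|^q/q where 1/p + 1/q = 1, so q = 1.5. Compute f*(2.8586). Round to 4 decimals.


The conjugate exponent q satisfies 1/p + 1/q = 1.
p = 3, so q = 3/(3 - 1) = 1.5
|y|^q = 2.8586^1.5 = 4.8331
f*(2.8586) = 4.8331 / 1.5 = 3.2221


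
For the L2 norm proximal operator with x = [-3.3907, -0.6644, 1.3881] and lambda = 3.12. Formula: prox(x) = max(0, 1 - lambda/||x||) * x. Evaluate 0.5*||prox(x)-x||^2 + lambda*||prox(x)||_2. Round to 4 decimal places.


Step 1: Compute ||x||.
||x|| = 3.7236
Step 2: Compute scaling factor.
scale = max(0, 1 - 3.12/3.7236) = 0.1621
Step 3: prox(x) = [-0.5496, -0.1077, 0.225]
||prox(x)|| = 0.6036
Step 4: Proximal objective.
0.5*||prox-x||^2 = 4.8672
lambda*||prox|| = 1.8832
Total = 6.7504


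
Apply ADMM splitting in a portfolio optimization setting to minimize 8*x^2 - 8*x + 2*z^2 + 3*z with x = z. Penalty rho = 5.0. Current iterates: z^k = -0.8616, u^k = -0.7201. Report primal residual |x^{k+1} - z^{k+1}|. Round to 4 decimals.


ADMM iteration with rho = 5.0, z^k = -0.8616, u^k = -0.7201
Step 1: x-update.
Minimize 8*x^2 - 8*x + (5.0/2)*(x + 0.8616 - 0.7201)^2
FOC: (2*8 + 5.0)*x = 8 + 5.0*(-0.8616 + 0.7201)
x^{k+1} = 0.3473
Step 2: z-update.
Minimize 2*z^2 + 3*z + (5.0/2)*(0.3473 - z - 0.7201)^2
FOC: (2*2 + 5.0)*z = -3 + 5.0*(0.3473 - 0.7201)
z^{k+1} = -0.5405
Step 3: u-update.
u^{k+1} = -0.7201 + 0.3473 + 0.5405 = 0.1676
Step 4: Primal residual = |0.3473 + 0.5405| = 0.8877


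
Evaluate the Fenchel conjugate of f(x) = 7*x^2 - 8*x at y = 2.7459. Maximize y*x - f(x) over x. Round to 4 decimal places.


f*(y) = sup_x {y*x - a*x^2 - b*x} = sup_x {(y-b)*x - a*x^2}
FOC: (y - b) - 2a*x = 0 => x* = (y - b)/(2a)
x* = (2.7459 + 8)/(2*7) = 0.7676
f*(2.7459) = (y-b)^2/(4a) = (2.7459 + 8)^2/(4*7)
= 115.4744/28 = 4.1241


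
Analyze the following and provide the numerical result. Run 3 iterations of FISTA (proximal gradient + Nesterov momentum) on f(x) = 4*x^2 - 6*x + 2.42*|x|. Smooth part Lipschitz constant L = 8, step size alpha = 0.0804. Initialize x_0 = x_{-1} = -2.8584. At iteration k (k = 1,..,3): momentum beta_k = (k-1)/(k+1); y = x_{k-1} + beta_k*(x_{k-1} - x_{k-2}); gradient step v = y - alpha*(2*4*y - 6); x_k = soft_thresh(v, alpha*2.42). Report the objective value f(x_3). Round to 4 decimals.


FISTA on f(x) = 4*x^2 - 6*x + 2.42*|x|
L = 8, alpha = 0.0804
Iteration 1: beta = 0.0, y = -2.8584 + 0.0*(-2.8584 + 2.8584) = -2.8584
  grad(y) = -28.8672, v = y - alpha*grad = -0.5375
  prox(v) = soft_thresh(-0.5375, 0.1946) = -0.3429
Iteration 2: beta = 0.3333, y = -0.3429 + 0.3333*(-0.3429 + 2.8584) = 0.4956
  grad(y) = -2.0353, v = y - alpha*grad = 0.6592
  prox(v) = soft_thresh(0.6592, 0.1946) = 0.4647
Iteration 3: beta = 0.5, y = 0.4647 + 0.5*(0.4647 + 0.3429) = 0.8684
  grad(y) = 0.9475, v = y - alpha*grad = 0.7923
  prox(v) = soft_thresh(0.7923, 0.1946) = 0.5977
f(x_3) = 4*0.5977^2 - 6*0.5977 + 2.42*|0.5977| = -0.7108


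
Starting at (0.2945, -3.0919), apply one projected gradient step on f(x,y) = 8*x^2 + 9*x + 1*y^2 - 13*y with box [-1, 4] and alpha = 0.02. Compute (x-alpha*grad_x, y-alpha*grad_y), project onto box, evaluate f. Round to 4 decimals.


Step 1: Compute gradient at (0.2945, -3.0919).
grad_x = 2*8*0.2945 + 9 = 13.712
grad_y = 2*1*-3.0919 - 13 = -19.1838
Step 2: Gradient step.
x_raw = 0.2945 - 0.02*13.712 = 0.0203
y_raw = -3.0919 - 0.02*-19.1838 = -2.7082
Step 3: Project onto [-1, 4].
x_proj = clip(0.0203) = 0.0203
y_proj = clip(-2.7082) = -1.0
Step 4: Evaluate f.
f(0.0203, -1.0) = 14.1856


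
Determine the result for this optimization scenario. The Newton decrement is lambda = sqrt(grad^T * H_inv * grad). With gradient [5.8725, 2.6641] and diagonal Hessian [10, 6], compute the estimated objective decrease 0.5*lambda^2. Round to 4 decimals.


Step 1: H is diagonal, so H^(-1) * g = [0.5873, 0.444].
Step 2: g^T H^(-1) g = sum_i g_i^2 / H_ii
  = (5.8725)^2/10 + (2.6641)^2/6
  = 3.4486 + 1.1829 = 4.6315
Step 3: Objective decrease = 0.5 * g^T H^(-1) g = 2.3158


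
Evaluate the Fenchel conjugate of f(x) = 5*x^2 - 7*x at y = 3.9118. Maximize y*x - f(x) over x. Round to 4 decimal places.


f*(y) = sup_x {y*x - a*x^2 - b*x} = sup_x {(y-b)*x - a*x^2}
FOC: (y - b) - 2a*x = 0 => x* = (y - b)/(2a)
x* = (3.9118 + 7)/(2*5) = 1.0912
f*(3.9118) = (y-b)^2/(4a) = (3.9118 + 7)^2/(4*5)
= 119.0674/20 = 5.9534


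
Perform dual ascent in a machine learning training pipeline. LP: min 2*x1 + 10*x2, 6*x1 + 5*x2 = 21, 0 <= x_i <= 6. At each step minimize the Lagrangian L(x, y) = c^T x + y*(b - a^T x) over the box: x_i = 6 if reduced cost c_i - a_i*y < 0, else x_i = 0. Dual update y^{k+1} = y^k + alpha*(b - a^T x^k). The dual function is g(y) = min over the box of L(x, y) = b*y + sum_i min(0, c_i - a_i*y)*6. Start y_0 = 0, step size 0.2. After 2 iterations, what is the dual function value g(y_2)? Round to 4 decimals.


Dual ascent for LP: min 2*x1 + 10*x2, 6*x1 + 5*x2 = 21, 0 <= x_i <= 6
Step 1: y^k = 0.0, reduced costs: (2.0, 10.0)
  x^k = (0.0, 0.0), subgradient = b - a^T x = 21.0
  y^{k+1} = 0.0 + 0.2*21.0 = 4.2
Step 2: y^k = 4.2, reduced costs: (-23.2, -11.0)
  x^k = (6.0, 6.0), subgradient = b - a^T x = -45.0
  y^{k+1} = 4.2 + 0.2*-45.0 = -4.8
Dual objective at y_2 = -4.8: reduced costs (30.8, 34.0), box minimizer x = (0.0, 0.0)
g(y_2) = b*y + (c1 - a1*y)*x1 + (c2 - a2*y)*x2 = 21*(-4.8) + 30.8*0.0 + 34.0*0.0 = -100.8 + 0.0 + 0.0 = -100.8


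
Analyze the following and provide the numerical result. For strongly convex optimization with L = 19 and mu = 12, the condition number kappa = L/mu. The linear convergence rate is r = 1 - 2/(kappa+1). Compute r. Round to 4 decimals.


Step 1: Compute the condition number.
kappa = L/mu = 19/12 = 1.5833
Step 2: Compute the convergence rate.
r = 1 - 2/(kappa + 1) = 1 - 2*mu/(L + mu) = (L - mu)/(L + mu) = 7/31 = 0.2258


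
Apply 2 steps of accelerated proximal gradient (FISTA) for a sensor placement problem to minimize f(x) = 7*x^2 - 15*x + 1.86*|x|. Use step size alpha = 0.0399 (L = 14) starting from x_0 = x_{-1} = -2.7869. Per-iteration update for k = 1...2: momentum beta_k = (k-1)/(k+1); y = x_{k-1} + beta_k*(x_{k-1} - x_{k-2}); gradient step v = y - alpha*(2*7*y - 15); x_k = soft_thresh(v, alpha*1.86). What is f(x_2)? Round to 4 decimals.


FISTA on f(x) = 7*x^2 - 15*x + 1.86*|x|
L = 14, alpha = 0.0399
Iteration 1: beta = 0.0, y = -2.7869 + 0.0*(-2.7869 + 2.7869) = -2.7869
  grad(y) = -54.0166, v = y - alpha*grad = -0.6316
  prox(v) = soft_thresh(-0.6316, 0.0742) = -0.5574
Iteration 2: beta = 0.3333, y = -0.5574 + 0.3333*(-0.5574 + 2.7869) = 0.1857
  grad(y) = -12.3997, v = y - alpha*grad = 0.6805
  prox(v) = soft_thresh(0.6805, 0.0742) = 0.6063
f(x_2) = 7*0.6063^2 - 15*0.6063 + 1.86*|0.6063| = -5.3934


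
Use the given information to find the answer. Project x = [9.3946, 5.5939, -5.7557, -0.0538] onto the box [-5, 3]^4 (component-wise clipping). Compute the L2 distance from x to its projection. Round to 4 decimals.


Project each component onto [-5, 3].
clip(9.3946) = 3.0, clip(5.5939) = 3.0, clip(-5.7557) = -5.0, clip(-0.0538) = -0.0538
Projection = [3.0, 3.0, -5.0, -0.0538]
Squared diffs: [40.8909, 6.7283, 0.5711, 0.0]
Distance = sqrt(48.1903) = 6.9419


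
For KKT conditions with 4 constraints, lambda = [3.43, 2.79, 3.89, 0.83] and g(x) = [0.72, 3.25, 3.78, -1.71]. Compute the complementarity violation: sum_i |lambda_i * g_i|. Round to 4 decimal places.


KKT complementary slackness check:
lambda_1 * g_1 = 3.43 * 0.72 = 2.4696
lambda_2 * g_2 = 2.79 * 3.25 = 9.0675
lambda_3 * g_3 = 3.89 * 3.78 = 14.7042
lambda_4 * g_4 = 0.83 * -1.71 = -1.4193
Total violation = 2.4696 + 9.0675 + 14.7042 + 1.4193 = 27.6606


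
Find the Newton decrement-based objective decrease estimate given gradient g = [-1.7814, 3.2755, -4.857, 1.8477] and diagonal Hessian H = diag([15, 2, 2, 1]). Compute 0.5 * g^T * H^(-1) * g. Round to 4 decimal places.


Step 1: H is diagonal, so H^(-1) * g = [-0.1188, 1.6378, -2.4285, 1.8477].
Step 2: g^T H^(-1) g = sum_i g_i^2 / H_ii
  = (-1.7814)^2/15 + (3.2755)^2/2 + (-4.857)^2/2 + (1.8477)^2/1
  = 0.2116 + 5.3645 + 11.7952 + 3.414 = 20.7852
Step 3: Objective decrease = 0.5 * g^T H^(-1) g = 10.3926


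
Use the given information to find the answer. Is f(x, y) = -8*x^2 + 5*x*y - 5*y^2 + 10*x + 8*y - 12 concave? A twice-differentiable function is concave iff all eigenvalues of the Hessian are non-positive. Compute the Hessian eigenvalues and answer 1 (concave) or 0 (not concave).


The Hessian of f(x,y) = -8*x^2 + 5*x*y - 5*y^2 + 10*x + 8*y - 12 is:
H = [[-16, 5], [5, -10]]
Trace = -16 - 10 = -26
Determinant = -16*-10 - (5)^2 = 135
Discriminant = (-26)^2 - 4*135 = 136.0
Eigenvalues: lambda_1 = -18.831, lambda_2 = -7.169
The function is concave.

1


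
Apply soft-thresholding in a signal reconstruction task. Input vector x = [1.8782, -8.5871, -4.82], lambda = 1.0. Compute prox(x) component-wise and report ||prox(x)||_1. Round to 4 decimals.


Soft-thresholding with lambda = 1.0:
prox(1.8782) = sign(1.8782)*max(|1.8782| - 1.0, 0) = 0.8782
prox(-8.5871) = sign(-8.5871)*max(|-8.5871| - 1.0, 0) = -7.5871
prox(-4.82) = sign(-4.82)*max(|-4.82| - 1.0, 0) = -3.82
prox(x) = [0.8782, -7.5871, -3.82]
||prox(x)||_1 = 0.8782 + 7.5871 + 3.82 = 12.2853


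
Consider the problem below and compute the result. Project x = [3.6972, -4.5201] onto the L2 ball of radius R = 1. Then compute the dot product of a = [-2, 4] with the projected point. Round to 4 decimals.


Step 1: Compute ||x|| (intermediates to 6 decimals).
||x|| = sqrt(3.6972^2 + (-4.5201)^2) = 5.839571
Step 2: Project.
Since ||x|| > R, scale = R/||x|| = 1/5.839571 = 0.171245, proj(x) = scale * x
proj(x) = [0.633127, -0.774045]
Step 3: Dot product.
a^T * proj(x) = -2*0.633127 + 4*(-0.774045) = -4.3624


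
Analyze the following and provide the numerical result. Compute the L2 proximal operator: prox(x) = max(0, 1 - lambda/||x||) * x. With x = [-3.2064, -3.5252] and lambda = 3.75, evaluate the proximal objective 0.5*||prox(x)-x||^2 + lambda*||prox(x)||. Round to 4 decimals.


Step 1: Compute ||x||.
||x|| = 4.7653
Step 2: Compute scaling factor.
scale = max(0, 1 - 3.75/4.7653) = 0.2131
Step 3: prox(x) = [-0.6832, -0.7511]
||prox(x)|| = 1.0153
Step 4: Proximal objective.
0.5*||prox-x||^2 = 7.0313
lambda*||prox|| = 3.8074
Total = 10.8386


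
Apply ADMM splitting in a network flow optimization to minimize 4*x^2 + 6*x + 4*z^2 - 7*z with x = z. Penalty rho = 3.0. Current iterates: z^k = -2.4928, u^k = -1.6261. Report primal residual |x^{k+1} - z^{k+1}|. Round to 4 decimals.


ADMM iteration with rho = 3.0, z^k = -2.4928, u^k = -1.6261
Step 1: x-update.
Minimize 4*x^2 + 6*x + (3.0/2)*(x + 2.4928 - 1.6261)^2
FOC: (2*4 + 3.0)*x = -6 + 3.0*(-2.4928 + 1.6261)
x^{k+1} = -0.7818
Step 2: z-update.
Minimize 4*z^2 - 7*z + (3.0/2)*(-0.7818 - z - 1.6261)^2
FOC: (2*4 + 3.0)*z = 7 + 3.0*(-0.7818 - 1.6261)
z^{k+1} = -0.0203
Step 3: u-update.
u^{k+1} = -1.6261 - 0.7818 + 0.0203 = -2.3876
Step 4: Primal residual = |-0.7818 + 0.0203| = 0.7615


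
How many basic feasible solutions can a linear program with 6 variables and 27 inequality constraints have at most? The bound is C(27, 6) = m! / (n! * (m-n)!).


Each vertex corresponds to some choice of n active constraints out of m, so the number of vertices is at most C(m, n) = m! / (n!(m-n)!).
m = 27, n = 6
Numerator: 27 * 26 * 25 * 24 * 23 * 22
Denominator: 6! = 720
C(27, 6) = 296010


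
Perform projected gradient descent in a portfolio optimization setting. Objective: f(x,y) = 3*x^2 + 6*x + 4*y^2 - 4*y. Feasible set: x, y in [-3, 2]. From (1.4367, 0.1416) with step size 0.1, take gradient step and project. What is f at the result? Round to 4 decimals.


Step 1: Compute gradient at (1.4367, 0.1416).
grad_x = 2*3*1.4367 + 6 = 14.6202
grad_y = 2*4*0.1416 - 4 = -2.8672
Step 2: Gradient step.
x_raw = 1.4367 - 0.1*14.6202 = -0.0253
y_raw = 0.1416 - 0.1*-2.8672 = 0.4283
Step 3: Project onto [-3, 2].
x_proj = clip(-0.0253) = -0.0253
y_proj = clip(0.4283) = 0.4283
Step 4: Evaluate f.
f(-0.0253, 0.4283) = -1.1294


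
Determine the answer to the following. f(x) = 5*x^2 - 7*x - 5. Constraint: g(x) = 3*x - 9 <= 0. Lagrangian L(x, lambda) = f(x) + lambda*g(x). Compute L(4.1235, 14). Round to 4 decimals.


Step 1: Evaluate f(x).
f(4.1235) = 5*4.1235^2 - 7*4.1235 - 5 = 51.1518
Step 2: Evaluate g(x).
g(4.1235) = 3*4.1235 - 9 = 3.3705
Step 3: Compute Lagrangian.
L = 51.1518 + 14*3.3705 = 98.3388


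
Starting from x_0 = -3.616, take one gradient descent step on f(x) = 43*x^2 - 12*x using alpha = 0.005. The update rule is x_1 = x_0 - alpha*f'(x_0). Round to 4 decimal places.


We compute the gradient at x_0 and apply the update.
f'(x) = 86*x - 12
f'(-3.616) = 86*-3.616 - 12 = -322.976
x_1 = -3.616 - 0.005*-322.976 = -2.0011


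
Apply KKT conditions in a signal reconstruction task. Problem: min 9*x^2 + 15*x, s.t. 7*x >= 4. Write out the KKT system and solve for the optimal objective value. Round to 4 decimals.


Step 1: Try lambda = 0 (constraint inactive).
x_unc = -15/(2*9) = -0.8333
Check: 7*-0.8333 = -5.8331 < 4 -- violated!
Step 2: Constraint must be active: 7*x = 4
x* = 4/7 = 0.5714 (rounded; the exact value 4/7 is used below)
lambda = (2*9*(4/7) + 15)/7 = 3.6122
Step 3: Compute optimal value.
f(x*) = 9*(4/7)^2 + 15*(4/7) = 11.5102


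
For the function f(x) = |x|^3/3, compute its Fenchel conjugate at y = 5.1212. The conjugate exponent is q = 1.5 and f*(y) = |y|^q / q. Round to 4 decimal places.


The conjugate exponent q satisfies 1/p + 1/q = 1.
p = 3, so q = 3/(3 - 1) = 1.5
|y|^q = 5.1212^1.5 = 11.5893
f*(5.1212) = 11.5893 / 1.5 = 7.7262


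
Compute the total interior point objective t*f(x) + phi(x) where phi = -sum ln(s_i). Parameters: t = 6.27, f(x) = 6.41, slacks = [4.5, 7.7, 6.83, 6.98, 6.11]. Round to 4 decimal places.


Step 1: Compute log-barrier.
ln values: [1.5041, 2.0412, 1.9213, 1.943, 1.8099]
phi = -(1.5041 + 2.0412 + 1.9213 + 1.943 + 1.8099) = -9.2196
Step 2: Compute augmented objective.
t*f(x) = 6.27*6.41 = 40.1907
Total = 40.1907 - 9.2196 = 30.9711


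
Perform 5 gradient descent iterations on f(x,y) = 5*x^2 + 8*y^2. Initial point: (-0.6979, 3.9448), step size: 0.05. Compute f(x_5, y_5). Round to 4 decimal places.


Gradient descent on f(x,y) = 5*x^2 + 8*y^2.
Starting point: (-0.6979, 3.9448), alpha = 0.05
Step 1: grad_x = 2*5*-0.6979 = -6.979, grad_y = 2*8*3.9448 = 63.1168
  x_1 = -0.6979 - 0.05*-6.979 = -0.349
  y_1 = 3.9448 - 0.05*63.1168 = 0.789
Step 2: grad_x = 2*5*-0.349 = -3.4895, grad_y = 2*8*0.789 = 12.6234
  x_2 = -0.349 - 0.05*-3.4895 = -0.1745
  y_2 = 0.789 - 0.05*12.6234 = 0.1578
Step 3: grad_x = 2*5*-0.1745 = -1.7448, grad_y = 2*8*0.1578 = 2.5247
  x_3 = -0.1745 - 0.05*-1.7448 = -0.0872
  y_3 = 0.1578 - 0.05*2.5247 = 0.0316
Step 4: grad_x = 2*5*-0.0872 = -0.8724, grad_y = 2*8*0.0316 = 0.5049
  x_4 = -0.0872 - 0.05*-0.8724 = -0.0436
  y_4 = 0.0316 - 0.05*0.5049 = 0.0063
Step 5: grad_x = 2*5*-0.0436 = -0.4362, grad_y = 2*8*0.0063 = 0.101
  x_5 = -0.0436 - 0.05*-0.4362 = -0.0218
  y_5 = 0.0063 - 0.05*0.101 = 0.0013
f(-0.0218, 0.0013) = 5*(-0.0218)^2 + 8*0.0013^2 = 0.0024


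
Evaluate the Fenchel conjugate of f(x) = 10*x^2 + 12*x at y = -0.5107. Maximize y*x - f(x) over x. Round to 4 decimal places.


f*(y) = sup_x {y*x - a*x^2 - b*x} = sup_x {(y-b)*x - a*x^2}
FOC: (y - b) - 2a*x = 0 => x* = (y - b)/(2a)
x* = (-0.5107 - 12)/(2*10) = -0.6255
f*(-0.5107) = (y-b)^2/(4a) = (-0.5107 - 12)^2/(4*10)
= 156.5176/40 = 3.9129


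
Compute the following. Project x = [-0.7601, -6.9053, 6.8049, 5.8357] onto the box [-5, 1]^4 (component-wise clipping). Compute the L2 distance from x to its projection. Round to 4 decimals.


Project each component onto [-5, 1].
clip(-0.7601) = -0.7601, clip(-6.9053) = -5.0, clip(6.8049) = 1.0, clip(5.8357) = 1.0
Projection = [-0.7601, -5.0, 1.0, 1.0]
Squared diffs: [0.0, 3.6302, 33.6969, 23.384]
Distance = sqrt(60.7111) = 7.7917


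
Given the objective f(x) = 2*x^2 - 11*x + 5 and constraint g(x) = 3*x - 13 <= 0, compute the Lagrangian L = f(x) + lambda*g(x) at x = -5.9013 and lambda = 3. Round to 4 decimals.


Step 1: Evaluate f(x).
f(-5.9013) = 2*(-5.9013)^2 - 11*(-5.9013) + 5 = 139.565
Step 2: Evaluate g(x).
g(-5.9013) = 3*-5.9013 - 13 = -30.7039
Step 3: Compute Lagrangian.
L = 139.565 + 3*-30.7039 = 47.4533


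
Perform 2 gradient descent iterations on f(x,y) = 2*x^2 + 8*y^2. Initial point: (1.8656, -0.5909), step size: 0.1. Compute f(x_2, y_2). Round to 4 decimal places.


Gradient descent on f(x,y) = 2*x^2 + 8*y^2.
Starting point: (1.8656, -0.5909), alpha = 0.1
Step 1: grad_x = 2*2*1.8656 = 7.4624, grad_y = 2*8*-0.5909 = -9.4544
  x_1 = 1.8656 - 0.1*7.4624 = 1.1194
  y_1 = -0.5909 - 0.1*-9.4544 = 0.3545
Step 2: grad_x = 2*2*1.1194 = 4.4774, grad_y = 2*8*0.3545 = 5.6726
  x_2 = 1.1194 - 0.1*4.4774 = 0.6716
  y_2 = 0.3545 - 0.1*5.6726 = -0.2127
f(0.6716, -0.2127) = 2*0.6716^2 + 8*(-0.2127)^2 = 1.2641


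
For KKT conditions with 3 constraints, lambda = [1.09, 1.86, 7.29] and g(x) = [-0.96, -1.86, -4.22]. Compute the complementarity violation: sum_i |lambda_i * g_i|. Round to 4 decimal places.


KKT complementary slackness check:
lambda_1 * g_1 = 1.09 * -0.96 = -1.0464
lambda_2 * g_2 = 1.86 * -1.86 = -3.4596
lambda_3 * g_3 = 7.29 * -4.22 = -30.7638
Total violation = 1.0464 + 3.4596 + 30.7638 = 35.2698


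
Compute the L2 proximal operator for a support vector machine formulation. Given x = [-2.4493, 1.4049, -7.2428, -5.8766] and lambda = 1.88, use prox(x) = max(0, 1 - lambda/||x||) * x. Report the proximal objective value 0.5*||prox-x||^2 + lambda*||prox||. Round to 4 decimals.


Step 1: Compute ||x||.
||x|| = 9.745
Step 2: Compute scaling factor.
scale = max(0, 1 - 1.88/9.745) = 0.8071
Step 3: prox(x) = [-1.9768, 1.1339, -5.8455, -4.7429]
||prox(x)|| = 7.865
Step 4: Proximal objective.
0.5*||prox-x||^2 = 1.7672
lambda*||prox|| = 14.7862
Total = 16.5534


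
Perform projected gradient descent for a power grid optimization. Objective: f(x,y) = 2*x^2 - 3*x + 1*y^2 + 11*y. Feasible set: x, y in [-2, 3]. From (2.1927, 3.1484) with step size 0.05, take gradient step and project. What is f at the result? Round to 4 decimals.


Step 1: Compute gradient at (2.1927, 3.1484).
grad_x = 2*2*2.1927 - 3 = 5.7708
grad_y = 2*1*3.1484 + 11 = 17.2968
Step 2: Gradient step.
x_raw = 2.1927 - 0.05*5.7708 = 1.9042
y_raw = 3.1484 - 0.05*17.2968 = 2.2836
Step 3: Project onto [-2, 3].
x_proj = clip(1.9042) = 1.9042
y_proj = clip(2.2836) = 2.2836
Step 4: Evaluate f.
f(1.9042, 2.2836) = 31.873


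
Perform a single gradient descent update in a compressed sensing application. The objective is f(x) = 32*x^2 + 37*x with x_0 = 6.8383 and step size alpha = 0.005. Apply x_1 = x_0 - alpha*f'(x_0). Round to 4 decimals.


We compute the gradient at x_0 and apply the update.
f'(x) = 64*x + 37
f'(6.8383) = 64*6.8383 + 37 = 474.6512
x_1 = 6.8383 - 0.005*474.6512 = 4.465


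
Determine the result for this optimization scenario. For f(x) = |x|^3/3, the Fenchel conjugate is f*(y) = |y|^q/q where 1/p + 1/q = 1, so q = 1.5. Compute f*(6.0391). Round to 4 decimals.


The conjugate exponent q satisfies 1/p + 1/q = 1.
p = 3, so q = 3/(3 - 1) = 1.5
|y|^q = 6.0391^1.5 = 14.8408
f*(6.0391) = 14.8408 / 1.5 = 9.8939


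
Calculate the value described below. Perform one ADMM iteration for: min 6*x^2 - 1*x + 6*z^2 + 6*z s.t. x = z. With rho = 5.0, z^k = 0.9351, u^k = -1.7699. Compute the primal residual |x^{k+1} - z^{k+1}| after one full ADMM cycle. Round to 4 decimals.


ADMM iteration with rho = 5.0, z^k = 0.9351, u^k = -1.7699
Step 1: x-update.
Minimize 6*x^2 - 1*x + (5.0/2)*(x - 0.9351 - 1.7699)^2
FOC: (2*6 + 5.0)*x = 1 + 5.0*(0.9351 + 1.7699)
x^{k+1} = 0.8544
Step 2: z-update.
Minimize 6*z^2 + 6*z + (5.0/2)*(0.8544 - z - 1.7699)^2
FOC: (2*6 + 5.0)*z = -6 + 5.0*(0.8544 - 1.7699)
z^{k+1} = -0.6222
Step 3: u-update.
u^{k+1} = -1.7699 + 0.8544 + 0.6222 = -0.2933
Step 4: Primal residual = |0.8544 + 0.6222| = 1.4766


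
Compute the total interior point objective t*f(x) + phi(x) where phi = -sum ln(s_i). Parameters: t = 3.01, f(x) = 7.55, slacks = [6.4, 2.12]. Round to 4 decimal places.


Step 1: Compute log-barrier.
ln values: [1.8563, 0.7514]
phi = -(1.8563 + 0.7514) = -2.6077
Step 2: Compute augmented objective.
t*f(x) = 3.01*7.55 = 22.7255
Total = 22.7255 - 2.6077 = 20.1178
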